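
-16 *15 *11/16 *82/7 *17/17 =-1932.86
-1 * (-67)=67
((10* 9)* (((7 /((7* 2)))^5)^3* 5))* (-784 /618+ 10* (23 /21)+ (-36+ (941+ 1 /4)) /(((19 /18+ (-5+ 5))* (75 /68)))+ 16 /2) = 306395811 /28055552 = 10.92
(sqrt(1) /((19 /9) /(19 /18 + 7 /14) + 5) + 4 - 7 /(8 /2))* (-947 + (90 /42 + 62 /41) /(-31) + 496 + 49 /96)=-329832958391 /304063872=-1084.75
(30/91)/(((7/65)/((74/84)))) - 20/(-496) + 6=371607/42532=8.74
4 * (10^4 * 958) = 38320000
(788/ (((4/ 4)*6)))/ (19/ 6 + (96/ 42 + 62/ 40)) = 55160/ 2941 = 18.76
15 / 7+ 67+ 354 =2962 / 7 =423.14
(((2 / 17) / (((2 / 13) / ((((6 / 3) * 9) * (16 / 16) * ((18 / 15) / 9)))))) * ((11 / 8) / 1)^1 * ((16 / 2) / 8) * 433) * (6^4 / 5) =120370536 / 425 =283224.79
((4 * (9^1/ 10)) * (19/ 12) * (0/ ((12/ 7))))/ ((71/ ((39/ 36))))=0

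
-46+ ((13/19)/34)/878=-26090635/567188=-46.00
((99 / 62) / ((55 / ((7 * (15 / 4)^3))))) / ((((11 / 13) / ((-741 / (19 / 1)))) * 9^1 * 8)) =-2395575 / 349184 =-6.86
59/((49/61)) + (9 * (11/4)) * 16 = 23003/49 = 469.45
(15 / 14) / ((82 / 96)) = 360 / 287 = 1.25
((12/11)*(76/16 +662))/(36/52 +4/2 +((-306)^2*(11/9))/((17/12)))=104013/11552497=0.01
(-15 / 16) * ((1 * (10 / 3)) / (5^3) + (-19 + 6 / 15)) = 1393 / 80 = 17.41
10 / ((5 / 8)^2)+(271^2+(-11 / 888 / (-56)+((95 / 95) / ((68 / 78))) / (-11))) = 3415874686093 / 46495680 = 73466.50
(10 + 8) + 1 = 19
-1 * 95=-95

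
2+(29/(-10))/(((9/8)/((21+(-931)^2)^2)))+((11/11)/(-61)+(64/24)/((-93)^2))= -15326826266265736217/7913835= -1936712891570.99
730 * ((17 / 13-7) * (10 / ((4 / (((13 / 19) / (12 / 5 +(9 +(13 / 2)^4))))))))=-10804000 / 2730623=-3.96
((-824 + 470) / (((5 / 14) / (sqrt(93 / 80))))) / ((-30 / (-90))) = -3717* sqrt(465) / 25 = -3206.11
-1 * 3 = -3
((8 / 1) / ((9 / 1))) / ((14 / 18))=8 / 7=1.14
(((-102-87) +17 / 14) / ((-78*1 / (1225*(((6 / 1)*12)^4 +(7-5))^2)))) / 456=83067029367050188075 / 17784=4670885591939394.29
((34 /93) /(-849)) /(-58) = 0.00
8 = 8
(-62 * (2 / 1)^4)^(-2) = 1 / 984064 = 0.00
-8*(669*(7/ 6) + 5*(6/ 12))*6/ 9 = -4176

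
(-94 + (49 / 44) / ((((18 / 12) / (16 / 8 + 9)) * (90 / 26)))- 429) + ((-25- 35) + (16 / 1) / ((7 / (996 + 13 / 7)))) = 1700.18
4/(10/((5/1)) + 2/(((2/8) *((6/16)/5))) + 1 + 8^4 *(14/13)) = 156/176309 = 0.00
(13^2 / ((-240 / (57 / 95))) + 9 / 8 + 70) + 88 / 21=629101 / 8400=74.89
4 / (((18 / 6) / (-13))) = -52 / 3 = -17.33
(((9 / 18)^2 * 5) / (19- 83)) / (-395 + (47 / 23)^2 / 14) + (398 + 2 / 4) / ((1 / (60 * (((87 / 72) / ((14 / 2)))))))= 10810083360485 / 2619152256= 4127.32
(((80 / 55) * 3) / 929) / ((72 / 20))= 0.00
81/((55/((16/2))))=648/55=11.78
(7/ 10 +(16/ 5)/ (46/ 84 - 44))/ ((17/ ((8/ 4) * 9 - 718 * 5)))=-20415766/ 155125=-131.61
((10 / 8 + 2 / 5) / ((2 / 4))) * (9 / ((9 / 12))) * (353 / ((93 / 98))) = 2283204 / 155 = 14730.35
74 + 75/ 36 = 913/ 12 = 76.08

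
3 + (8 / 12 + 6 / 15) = 4.07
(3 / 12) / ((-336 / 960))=-5 / 7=-0.71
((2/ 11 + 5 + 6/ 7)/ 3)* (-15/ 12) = -775/ 308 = -2.52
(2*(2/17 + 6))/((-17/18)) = -3744/289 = -12.96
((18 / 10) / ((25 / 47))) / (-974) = -0.00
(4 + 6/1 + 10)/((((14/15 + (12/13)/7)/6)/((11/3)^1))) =300300/727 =413.07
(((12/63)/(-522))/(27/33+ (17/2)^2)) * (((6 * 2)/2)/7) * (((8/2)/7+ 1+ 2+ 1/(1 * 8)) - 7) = 814/57563289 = 0.00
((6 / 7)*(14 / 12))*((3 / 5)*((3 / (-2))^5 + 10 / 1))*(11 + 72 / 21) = 3333 / 160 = 20.83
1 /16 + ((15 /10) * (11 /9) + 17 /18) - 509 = -506.16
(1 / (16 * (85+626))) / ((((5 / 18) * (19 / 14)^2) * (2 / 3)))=147 / 570380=0.00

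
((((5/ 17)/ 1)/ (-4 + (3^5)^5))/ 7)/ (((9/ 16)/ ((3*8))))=640/ 302482033569723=0.00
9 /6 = 3 /2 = 1.50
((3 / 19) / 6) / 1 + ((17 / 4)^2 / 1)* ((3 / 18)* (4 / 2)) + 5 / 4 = 6655 / 912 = 7.30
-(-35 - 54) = 89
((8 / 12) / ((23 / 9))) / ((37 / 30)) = 180 / 851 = 0.21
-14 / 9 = -1.56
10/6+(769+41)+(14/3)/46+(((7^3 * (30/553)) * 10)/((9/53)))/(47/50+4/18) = 5002142804/2850873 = 1754.60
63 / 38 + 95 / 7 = 15.23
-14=-14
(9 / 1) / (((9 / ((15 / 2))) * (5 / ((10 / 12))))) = 5 / 4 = 1.25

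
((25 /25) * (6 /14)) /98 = 3 /686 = 0.00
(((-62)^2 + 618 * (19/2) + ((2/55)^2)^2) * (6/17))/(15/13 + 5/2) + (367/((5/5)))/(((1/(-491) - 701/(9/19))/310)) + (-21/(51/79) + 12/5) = 40175499149383514474/48322233291303125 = 831.41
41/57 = 0.72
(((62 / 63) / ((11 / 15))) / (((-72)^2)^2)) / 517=0.00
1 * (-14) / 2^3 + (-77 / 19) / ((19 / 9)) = -5299 / 1444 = -3.67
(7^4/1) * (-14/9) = -33614/9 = -3734.89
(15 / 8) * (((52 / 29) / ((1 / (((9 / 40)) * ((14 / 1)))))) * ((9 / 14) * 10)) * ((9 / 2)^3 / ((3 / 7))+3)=27246375 / 1856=14680.16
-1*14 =-14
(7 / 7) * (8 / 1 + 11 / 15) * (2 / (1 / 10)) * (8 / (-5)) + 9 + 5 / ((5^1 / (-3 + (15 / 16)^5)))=-4289868127 / 15728640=-272.74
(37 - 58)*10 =-210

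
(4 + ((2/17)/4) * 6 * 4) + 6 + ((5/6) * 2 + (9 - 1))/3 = 2131/153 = 13.93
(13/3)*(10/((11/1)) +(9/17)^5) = 4.12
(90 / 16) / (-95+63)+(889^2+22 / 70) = 7081277401 / 8960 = 790321.14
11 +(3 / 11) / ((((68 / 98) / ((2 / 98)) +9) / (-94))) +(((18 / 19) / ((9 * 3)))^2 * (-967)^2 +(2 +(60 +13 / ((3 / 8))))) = 1933731827 / 1536777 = 1258.30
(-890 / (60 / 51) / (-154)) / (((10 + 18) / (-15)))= -22695 / 8624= -2.63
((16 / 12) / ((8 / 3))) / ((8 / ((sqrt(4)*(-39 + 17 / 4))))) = -139 / 32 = -4.34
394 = 394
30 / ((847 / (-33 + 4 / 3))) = -950 / 847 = -1.12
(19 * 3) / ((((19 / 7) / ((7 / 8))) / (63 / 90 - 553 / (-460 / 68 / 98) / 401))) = 280352079 / 737840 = 379.96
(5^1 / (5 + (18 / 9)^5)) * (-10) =-50 / 37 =-1.35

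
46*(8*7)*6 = 15456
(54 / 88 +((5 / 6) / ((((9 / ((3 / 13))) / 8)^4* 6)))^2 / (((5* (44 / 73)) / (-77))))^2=137002689091307105718055050980089 / 363838877508833111557607789152656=0.38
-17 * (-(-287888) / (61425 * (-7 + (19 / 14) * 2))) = 2447048 / 131625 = 18.59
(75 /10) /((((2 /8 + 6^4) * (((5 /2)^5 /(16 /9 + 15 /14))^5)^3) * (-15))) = -488929750576628074797886806565886143032183567018096590848 /134155143369997619458404476186725473951344249357031657154948334209620952606201171875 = -0.00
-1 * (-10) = 10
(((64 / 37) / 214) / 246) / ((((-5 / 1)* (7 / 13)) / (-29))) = 6032 / 17043495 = 0.00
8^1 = 8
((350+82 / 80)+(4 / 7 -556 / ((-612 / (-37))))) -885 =-24291049 / 42840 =-567.02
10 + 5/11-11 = -6/11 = -0.55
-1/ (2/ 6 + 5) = -3/ 16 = -0.19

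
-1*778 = -778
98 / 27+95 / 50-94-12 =-27127 / 270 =-100.47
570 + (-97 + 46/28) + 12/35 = 33249/70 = 474.99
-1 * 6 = -6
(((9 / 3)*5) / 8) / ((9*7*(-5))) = -1 / 168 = -0.01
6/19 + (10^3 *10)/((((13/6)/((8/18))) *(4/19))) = 7220234/741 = 9743.91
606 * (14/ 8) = 2121/ 2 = 1060.50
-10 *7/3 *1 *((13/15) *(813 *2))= -98644/3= -32881.33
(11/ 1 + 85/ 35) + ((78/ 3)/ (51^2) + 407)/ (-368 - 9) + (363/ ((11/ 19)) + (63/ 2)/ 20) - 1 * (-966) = 441199551817/ 274561560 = 1606.92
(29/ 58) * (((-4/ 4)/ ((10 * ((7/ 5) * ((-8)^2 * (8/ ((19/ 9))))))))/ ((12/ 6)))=-19/ 258048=-0.00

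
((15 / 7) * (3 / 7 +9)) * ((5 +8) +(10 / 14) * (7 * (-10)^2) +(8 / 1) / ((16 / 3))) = 10395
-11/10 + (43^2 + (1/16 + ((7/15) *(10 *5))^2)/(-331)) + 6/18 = 440078923/238320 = 1846.59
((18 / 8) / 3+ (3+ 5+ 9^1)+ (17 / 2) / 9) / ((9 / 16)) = 2692 / 81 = 33.23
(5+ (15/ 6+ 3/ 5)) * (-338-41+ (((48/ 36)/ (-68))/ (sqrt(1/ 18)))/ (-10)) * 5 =-30699/ 2+ 81 * sqrt(2)/ 340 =-15349.16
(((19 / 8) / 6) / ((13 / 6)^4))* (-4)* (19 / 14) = -19494 / 199927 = -0.10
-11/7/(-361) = 11/2527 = 0.00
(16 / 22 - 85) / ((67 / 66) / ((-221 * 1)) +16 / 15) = -2048670 / 25819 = -79.35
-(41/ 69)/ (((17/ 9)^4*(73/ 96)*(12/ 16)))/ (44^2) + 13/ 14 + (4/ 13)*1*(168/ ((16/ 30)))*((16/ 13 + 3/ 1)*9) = 148198833554480507/ 40146389357074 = 3691.46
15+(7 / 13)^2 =2584 / 169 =15.29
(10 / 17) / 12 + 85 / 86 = 2275 / 2193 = 1.04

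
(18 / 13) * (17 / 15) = 102 / 65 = 1.57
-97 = -97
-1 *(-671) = 671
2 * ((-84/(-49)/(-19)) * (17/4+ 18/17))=-114/119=-0.96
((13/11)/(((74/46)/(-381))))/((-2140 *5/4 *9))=37973/3266175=0.01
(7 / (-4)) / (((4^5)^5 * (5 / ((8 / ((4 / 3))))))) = -21 / 11258999068426240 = -0.00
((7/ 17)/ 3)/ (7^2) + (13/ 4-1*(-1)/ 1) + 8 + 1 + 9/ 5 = 107477/ 7140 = 15.05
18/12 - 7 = -5.50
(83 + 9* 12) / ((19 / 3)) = 573 / 19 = 30.16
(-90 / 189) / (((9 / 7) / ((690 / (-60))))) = 115 / 27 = 4.26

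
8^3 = 512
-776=-776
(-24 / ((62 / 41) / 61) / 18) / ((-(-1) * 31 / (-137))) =685274 / 2883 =237.69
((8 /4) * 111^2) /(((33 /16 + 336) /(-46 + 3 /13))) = -26065760 /7813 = -3336.20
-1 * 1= -1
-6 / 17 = -0.35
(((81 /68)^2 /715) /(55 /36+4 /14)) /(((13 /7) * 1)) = 2893401 /4910474140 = 0.00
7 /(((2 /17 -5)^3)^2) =168962983 /326940373369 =0.00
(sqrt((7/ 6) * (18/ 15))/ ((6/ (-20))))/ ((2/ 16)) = -16 * sqrt(35)/ 3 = -31.55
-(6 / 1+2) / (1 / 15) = -120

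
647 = 647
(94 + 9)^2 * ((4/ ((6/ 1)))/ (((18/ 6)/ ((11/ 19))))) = 233398/ 171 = 1364.90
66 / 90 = 11 / 15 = 0.73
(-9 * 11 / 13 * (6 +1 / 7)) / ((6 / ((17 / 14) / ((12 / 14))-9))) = 473 / 8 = 59.12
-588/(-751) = 588/751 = 0.78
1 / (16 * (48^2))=1 / 36864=0.00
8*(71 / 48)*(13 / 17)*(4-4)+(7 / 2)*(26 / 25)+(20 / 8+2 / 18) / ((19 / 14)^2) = 410809 / 81225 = 5.06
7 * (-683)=-4781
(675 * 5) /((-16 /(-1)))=3375 /16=210.94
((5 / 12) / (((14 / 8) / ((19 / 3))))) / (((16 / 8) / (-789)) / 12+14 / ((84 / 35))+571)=24985 / 9557548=0.00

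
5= 5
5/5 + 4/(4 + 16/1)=6/5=1.20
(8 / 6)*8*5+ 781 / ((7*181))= 205063 / 3801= 53.95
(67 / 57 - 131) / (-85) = 1480 / 969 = 1.53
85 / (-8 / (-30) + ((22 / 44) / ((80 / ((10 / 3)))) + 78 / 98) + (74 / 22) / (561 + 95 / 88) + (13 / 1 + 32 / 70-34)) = -4.37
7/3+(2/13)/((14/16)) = 2.51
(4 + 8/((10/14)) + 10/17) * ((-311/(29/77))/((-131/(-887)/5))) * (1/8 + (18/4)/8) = -156779739809/516664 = -303446.22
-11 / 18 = -0.61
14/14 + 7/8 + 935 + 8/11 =82509/88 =937.60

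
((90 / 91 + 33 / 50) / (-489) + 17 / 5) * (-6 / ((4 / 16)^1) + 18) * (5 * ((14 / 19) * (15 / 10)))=-22671981 / 201305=-112.63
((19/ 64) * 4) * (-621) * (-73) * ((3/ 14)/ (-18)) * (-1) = 287109/ 448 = 640.87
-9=-9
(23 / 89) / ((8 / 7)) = 161 / 712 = 0.23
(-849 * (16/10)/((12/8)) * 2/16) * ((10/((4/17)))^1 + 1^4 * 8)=-28583/5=-5716.60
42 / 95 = 0.44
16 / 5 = 3.20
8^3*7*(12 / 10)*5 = 21504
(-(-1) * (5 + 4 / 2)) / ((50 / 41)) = 287 / 50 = 5.74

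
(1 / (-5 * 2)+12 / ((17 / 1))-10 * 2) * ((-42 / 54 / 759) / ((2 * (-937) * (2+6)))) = -7693 / 5803253280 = -0.00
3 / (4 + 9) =3 / 13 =0.23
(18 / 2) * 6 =54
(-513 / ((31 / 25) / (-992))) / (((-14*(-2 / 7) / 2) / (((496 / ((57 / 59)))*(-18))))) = -1896307200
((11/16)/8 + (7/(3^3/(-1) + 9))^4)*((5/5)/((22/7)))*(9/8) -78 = -1280347483/16422912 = -77.96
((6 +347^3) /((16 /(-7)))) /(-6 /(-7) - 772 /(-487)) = -997042171727 /133216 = -7484402.56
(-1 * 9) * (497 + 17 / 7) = -31464 / 7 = -4494.86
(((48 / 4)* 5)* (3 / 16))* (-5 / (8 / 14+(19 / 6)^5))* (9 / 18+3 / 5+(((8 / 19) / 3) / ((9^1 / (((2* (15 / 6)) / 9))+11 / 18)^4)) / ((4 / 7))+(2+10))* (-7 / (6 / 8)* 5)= 107.80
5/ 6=0.83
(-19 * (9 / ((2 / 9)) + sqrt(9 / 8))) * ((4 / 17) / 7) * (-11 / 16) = 18.25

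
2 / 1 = 2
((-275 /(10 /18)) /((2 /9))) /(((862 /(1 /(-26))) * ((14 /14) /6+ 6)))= 13365 /829244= 0.02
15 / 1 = 15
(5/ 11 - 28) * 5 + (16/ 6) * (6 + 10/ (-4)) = -4237/ 33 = -128.39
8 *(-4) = -32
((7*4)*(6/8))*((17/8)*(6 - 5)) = 44.62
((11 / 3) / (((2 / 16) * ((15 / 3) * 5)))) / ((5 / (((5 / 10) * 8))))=352 / 375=0.94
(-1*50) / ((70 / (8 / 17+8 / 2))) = -380 / 119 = -3.19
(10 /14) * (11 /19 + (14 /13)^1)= 2045 /1729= 1.18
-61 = -61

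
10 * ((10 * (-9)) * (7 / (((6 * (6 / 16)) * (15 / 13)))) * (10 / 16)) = -4550 / 3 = -1516.67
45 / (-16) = -45 / 16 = -2.81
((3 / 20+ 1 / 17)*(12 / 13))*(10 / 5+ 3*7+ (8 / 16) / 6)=19667 / 4420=4.45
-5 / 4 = -1.25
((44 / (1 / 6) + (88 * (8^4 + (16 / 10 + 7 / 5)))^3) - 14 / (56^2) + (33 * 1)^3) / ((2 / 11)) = 258133554032751809.48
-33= -33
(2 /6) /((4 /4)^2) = 0.33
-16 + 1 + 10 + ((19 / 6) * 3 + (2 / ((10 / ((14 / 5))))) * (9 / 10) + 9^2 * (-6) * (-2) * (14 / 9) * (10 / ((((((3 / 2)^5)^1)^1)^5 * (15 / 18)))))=14964950048953 / 2615088300750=5.72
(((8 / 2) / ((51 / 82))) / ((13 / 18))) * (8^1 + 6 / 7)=122016 / 1547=78.87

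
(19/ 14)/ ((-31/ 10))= -95/ 217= -0.44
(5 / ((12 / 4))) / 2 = 5 / 6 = 0.83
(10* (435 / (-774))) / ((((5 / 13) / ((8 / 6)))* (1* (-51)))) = 7540 / 19737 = 0.38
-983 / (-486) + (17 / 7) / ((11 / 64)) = 604459 / 37422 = 16.15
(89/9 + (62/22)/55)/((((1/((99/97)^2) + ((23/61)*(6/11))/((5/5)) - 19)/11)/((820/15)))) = -4467016092/13328065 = -335.16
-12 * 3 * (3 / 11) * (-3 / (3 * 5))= 108 / 55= 1.96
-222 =-222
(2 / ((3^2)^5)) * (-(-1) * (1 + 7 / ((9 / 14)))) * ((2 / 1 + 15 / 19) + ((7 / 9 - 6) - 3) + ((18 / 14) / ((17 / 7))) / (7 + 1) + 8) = 6553001 / 6179595948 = 0.00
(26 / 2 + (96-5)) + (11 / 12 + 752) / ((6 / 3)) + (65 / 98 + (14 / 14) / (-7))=565631 / 1176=480.98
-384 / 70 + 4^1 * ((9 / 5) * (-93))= -23628 / 35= -675.09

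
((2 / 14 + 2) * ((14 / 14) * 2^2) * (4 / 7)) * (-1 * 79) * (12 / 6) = -37920 / 49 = -773.88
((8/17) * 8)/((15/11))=704/255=2.76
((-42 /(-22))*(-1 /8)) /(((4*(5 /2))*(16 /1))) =-0.00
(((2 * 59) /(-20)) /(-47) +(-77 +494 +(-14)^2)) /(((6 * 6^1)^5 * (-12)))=-288169 /341029232640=-0.00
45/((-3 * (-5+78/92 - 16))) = 230/309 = 0.74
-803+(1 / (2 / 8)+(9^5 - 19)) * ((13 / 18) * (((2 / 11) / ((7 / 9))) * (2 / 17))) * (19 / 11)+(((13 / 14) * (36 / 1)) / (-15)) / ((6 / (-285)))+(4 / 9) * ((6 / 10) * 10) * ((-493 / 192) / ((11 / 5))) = 1373747107 / 1036728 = 1325.08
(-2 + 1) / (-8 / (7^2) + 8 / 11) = -539 / 304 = -1.77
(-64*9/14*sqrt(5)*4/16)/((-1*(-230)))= -36*sqrt(5)/805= -0.10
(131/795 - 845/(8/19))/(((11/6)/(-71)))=906150067/11660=77714.41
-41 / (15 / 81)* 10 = -2214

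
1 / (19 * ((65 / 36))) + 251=310021 / 1235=251.03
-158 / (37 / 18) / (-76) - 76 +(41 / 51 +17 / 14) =-36626915 / 501942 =-72.97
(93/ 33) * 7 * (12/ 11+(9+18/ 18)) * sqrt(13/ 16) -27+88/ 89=-2315/ 89+13237 * sqrt(13)/ 242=171.21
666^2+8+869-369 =444064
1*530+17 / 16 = 531.06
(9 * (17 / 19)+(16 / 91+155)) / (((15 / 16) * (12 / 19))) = 125432 / 455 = 275.67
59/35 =1.69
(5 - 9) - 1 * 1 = -5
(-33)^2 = 1089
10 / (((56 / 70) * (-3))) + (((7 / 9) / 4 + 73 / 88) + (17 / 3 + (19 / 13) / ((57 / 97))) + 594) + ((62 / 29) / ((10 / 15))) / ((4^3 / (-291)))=1396011127 / 2388672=584.43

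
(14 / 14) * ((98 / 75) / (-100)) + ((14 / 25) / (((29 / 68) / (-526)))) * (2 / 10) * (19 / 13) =-285447113 / 1413750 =-201.91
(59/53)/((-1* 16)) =-59/848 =-0.07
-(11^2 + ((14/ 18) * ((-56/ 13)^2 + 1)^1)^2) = -815154586/ 2313441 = -352.36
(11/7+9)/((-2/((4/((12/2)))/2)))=-1.76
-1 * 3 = -3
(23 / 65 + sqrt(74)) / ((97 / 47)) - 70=-440269 / 6305 + 47 *sqrt(74) / 97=-65.66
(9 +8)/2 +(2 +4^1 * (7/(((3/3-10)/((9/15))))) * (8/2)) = 91/30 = 3.03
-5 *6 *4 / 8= -15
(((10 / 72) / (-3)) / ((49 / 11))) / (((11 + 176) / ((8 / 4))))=-5 / 44982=-0.00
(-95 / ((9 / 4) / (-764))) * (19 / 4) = 153224.44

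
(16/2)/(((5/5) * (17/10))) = 80/17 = 4.71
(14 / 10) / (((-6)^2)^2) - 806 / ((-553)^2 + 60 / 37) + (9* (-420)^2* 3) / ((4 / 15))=1309552482333678391 / 73321154640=17860500.00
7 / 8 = 0.88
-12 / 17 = -0.71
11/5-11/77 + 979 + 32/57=1958329/1995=981.62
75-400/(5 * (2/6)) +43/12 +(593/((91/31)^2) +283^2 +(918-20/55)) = 88446486125/1093092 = 80914.04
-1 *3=-3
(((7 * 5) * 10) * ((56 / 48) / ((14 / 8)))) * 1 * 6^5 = 1814400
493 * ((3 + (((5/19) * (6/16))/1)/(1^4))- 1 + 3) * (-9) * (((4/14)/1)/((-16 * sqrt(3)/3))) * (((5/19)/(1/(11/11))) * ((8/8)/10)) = 3438675 * sqrt(3)/323456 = 18.41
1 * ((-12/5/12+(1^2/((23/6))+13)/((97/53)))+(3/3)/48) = 3783667/535440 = 7.07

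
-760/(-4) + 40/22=2110/11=191.82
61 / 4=15.25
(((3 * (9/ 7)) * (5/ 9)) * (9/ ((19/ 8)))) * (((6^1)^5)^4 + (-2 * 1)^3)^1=564093016466857920/ 19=29689106129834627.37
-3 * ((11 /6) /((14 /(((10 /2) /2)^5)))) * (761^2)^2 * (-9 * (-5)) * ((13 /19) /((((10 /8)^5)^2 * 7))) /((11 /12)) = -3857408902987481088 /581875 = -6629274161954.85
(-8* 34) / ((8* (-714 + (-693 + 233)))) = 17 / 587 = 0.03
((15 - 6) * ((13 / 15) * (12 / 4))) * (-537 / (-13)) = 4833 / 5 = 966.60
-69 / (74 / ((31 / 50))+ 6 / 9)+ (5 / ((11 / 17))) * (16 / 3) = 14968559 / 368346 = 40.64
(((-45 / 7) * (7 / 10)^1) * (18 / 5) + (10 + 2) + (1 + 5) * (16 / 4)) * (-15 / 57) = -99 / 19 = -5.21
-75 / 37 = -2.03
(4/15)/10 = 2/75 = 0.03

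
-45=-45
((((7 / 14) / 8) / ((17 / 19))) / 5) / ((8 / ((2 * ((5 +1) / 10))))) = 57 / 27200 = 0.00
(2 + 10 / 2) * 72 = 504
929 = 929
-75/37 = -2.03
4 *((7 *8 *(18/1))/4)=1008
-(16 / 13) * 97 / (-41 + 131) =-776 / 585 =-1.33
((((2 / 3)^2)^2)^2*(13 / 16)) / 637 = 16 / 321489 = 0.00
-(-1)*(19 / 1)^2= 361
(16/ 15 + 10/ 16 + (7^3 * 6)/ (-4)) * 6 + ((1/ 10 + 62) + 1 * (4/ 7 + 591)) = -67849/ 28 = -2423.18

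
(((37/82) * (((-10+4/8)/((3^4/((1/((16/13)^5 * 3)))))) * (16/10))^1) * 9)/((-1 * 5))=261018979/14509670400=0.02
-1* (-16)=16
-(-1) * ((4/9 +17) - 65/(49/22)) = -11.74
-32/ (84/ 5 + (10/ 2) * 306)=-80/ 3867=-0.02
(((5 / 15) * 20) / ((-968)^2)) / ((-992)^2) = 5 / 691568689152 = 0.00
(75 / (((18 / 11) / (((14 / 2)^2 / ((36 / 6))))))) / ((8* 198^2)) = 1225 / 1026432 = 0.00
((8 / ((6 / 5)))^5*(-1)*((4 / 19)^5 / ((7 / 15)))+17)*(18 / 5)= 19.19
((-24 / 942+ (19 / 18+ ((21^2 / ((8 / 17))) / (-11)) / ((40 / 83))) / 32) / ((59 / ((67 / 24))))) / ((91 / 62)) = -20040667681 / 112685506560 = -0.18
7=7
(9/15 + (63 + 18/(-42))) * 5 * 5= 11055/7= 1579.29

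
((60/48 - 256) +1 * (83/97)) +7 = -95795/388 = -246.89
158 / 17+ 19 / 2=18.79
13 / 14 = 0.93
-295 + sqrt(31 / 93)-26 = -321 + sqrt(3) / 3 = -320.42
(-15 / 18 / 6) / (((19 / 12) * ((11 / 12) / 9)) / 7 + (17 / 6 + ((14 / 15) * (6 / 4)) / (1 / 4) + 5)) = -6300 / 610381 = -0.01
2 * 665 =1330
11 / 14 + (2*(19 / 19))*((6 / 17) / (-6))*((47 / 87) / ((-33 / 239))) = 851401 / 683298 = 1.25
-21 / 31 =-0.68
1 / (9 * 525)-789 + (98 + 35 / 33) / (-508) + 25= -20177264287 / 26403300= -764.19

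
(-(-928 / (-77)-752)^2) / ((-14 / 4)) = 6492529152 / 41503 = 156435.18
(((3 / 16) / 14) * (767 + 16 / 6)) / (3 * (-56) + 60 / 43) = -0.06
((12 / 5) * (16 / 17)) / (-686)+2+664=19417134 / 29155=666.00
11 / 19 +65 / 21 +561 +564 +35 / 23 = 10371808 / 9177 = 1130.20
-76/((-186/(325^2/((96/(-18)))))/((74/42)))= -74254375/5208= -14257.75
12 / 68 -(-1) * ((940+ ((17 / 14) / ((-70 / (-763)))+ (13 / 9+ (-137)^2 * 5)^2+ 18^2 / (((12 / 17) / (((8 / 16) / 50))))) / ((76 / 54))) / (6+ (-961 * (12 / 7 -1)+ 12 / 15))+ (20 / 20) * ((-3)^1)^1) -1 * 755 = -4244958414070843 / 460992060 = -9208311.34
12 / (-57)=-4 / 19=-0.21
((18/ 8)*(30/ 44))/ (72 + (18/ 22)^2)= 165/ 7816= 0.02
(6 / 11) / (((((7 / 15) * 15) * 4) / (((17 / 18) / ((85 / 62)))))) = 31 / 2310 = 0.01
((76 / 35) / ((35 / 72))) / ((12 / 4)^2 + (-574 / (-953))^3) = 4736142824544 / 9774064075825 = 0.48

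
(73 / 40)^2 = 5329 / 1600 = 3.33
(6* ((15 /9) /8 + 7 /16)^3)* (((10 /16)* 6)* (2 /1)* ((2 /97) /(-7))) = -148955 /4171776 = -0.04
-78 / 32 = -39 / 16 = -2.44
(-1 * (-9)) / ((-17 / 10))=-90 / 17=-5.29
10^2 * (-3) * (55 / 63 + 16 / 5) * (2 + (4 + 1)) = -25660 / 3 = -8553.33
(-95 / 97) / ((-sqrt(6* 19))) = 0.09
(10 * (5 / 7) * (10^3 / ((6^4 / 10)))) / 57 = 31250 / 32319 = 0.97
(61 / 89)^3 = 226981 / 704969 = 0.32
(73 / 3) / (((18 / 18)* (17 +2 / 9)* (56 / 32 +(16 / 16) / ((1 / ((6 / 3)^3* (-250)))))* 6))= -146 / 1238915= -0.00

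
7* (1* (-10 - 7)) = -119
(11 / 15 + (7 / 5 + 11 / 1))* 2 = 394 / 15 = 26.27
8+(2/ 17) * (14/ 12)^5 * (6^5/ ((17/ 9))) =304838/ 289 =1054.80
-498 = -498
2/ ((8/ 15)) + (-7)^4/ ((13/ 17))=163463/ 52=3143.52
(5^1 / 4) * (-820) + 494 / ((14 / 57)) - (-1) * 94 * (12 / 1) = 14800 / 7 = 2114.29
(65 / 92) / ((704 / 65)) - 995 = -64439935 / 64768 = -994.93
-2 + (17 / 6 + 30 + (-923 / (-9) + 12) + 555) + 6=12715 / 18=706.39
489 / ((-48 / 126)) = -1283.62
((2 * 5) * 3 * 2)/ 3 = 20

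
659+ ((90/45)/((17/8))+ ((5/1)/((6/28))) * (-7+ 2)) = 27707/51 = 543.27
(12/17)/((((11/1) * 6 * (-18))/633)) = -211/561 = -0.38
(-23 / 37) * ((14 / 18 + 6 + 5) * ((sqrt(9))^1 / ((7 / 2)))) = -4876 / 777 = -6.28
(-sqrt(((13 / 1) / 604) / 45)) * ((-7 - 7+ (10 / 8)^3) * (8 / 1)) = 257 * sqrt(9815) / 12080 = 2.11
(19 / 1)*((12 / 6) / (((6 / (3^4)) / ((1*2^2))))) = 2052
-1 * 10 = -10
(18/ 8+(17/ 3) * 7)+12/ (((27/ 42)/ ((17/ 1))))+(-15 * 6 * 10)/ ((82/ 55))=-40083/ 164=-244.41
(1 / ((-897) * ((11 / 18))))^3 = -216 / 35578826569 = -0.00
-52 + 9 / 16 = -823 / 16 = -51.44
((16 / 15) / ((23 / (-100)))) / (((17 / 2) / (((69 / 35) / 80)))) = -8 / 595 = -0.01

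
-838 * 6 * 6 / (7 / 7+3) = -7542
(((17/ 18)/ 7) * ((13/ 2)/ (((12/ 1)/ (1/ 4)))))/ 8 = 221/ 96768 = 0.00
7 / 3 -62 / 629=4217 / 1887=2.23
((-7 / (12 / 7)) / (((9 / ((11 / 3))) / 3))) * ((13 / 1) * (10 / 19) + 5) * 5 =-67375 / 228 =-295.50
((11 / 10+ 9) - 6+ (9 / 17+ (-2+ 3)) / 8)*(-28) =-120.15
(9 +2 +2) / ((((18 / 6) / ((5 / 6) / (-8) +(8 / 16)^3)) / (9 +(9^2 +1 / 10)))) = 11713 / 1440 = 8.13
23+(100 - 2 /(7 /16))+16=941 /7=134.43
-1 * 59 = -59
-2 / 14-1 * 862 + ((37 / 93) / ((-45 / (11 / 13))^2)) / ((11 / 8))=-192075469583 / 222788475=-862.14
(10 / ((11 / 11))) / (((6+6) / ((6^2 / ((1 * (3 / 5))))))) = 50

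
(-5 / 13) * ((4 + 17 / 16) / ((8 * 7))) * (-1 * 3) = 0.10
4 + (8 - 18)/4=1.50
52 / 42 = 26 / 21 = 1.24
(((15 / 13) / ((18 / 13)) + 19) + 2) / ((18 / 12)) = 131 / 9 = 14.56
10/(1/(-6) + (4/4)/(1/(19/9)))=36/7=5.14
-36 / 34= -18 / 17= -1.06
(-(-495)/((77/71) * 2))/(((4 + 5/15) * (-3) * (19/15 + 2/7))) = -47925/4238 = -11.31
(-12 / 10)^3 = -216 / 125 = -1.73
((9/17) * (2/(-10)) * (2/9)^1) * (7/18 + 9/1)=-169/765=-0.22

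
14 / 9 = 1.56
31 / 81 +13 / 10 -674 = -544577 / 810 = -672.32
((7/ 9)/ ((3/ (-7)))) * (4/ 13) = -196/ 351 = -0.56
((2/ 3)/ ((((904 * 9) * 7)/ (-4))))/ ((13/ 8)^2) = -64/ 3609333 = -0.00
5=5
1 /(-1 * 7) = -1 /7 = -0.14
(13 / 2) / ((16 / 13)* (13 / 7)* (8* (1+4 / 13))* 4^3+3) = 1183 / 279074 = 0.00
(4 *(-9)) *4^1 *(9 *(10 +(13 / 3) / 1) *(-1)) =18576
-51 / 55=-0.93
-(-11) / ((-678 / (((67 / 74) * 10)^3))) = -413549125 / 34342734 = -12.04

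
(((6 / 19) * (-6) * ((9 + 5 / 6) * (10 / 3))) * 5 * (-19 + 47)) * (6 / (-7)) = 141600 / 19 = 7452.63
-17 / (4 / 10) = -85 / 2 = -42.50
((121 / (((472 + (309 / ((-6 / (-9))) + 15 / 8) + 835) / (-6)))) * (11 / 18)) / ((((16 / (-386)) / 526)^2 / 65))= -2620116935.23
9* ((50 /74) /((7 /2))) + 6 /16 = 4377 /2072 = 2.11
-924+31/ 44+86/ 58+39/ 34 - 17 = -937.67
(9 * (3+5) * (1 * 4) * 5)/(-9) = -160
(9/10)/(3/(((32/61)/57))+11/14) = 1008/365965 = 0.00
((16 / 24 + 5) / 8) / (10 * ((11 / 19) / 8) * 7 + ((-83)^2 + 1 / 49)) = 15827 / 154041462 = 0.00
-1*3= -3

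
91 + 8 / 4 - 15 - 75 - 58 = -55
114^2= 12996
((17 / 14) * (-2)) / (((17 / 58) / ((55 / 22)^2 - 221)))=24911 / 14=1779.36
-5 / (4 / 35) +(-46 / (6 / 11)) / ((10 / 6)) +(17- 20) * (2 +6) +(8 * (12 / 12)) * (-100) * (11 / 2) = -90367 / 20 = -4518.35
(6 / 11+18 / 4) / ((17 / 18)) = 999 / 187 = 5.34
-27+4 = -23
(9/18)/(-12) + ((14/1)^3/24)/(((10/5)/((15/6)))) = 1143/8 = 142.88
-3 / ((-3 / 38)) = 38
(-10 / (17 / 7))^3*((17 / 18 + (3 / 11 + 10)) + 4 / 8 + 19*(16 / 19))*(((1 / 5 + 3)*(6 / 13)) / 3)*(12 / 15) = -4818903040 / 6323031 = -762.12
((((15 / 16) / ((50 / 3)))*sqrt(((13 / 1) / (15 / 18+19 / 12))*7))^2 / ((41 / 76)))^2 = 176523501609 / 3619125760000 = 0.05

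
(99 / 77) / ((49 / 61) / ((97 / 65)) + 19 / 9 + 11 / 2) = 958554 / 6075713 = 0.16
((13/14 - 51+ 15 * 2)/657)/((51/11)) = -3091/469098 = -0.01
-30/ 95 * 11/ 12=-11/ 38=-0.29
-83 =-83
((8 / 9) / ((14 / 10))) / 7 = 40 / 441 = 0.09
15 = 15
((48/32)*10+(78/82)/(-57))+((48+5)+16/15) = 806849/11685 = 69.05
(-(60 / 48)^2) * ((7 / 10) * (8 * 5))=-175 / 4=-43.75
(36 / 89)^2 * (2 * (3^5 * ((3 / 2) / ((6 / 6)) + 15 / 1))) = 10392624 / 7921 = 1312.03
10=10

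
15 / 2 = 7.50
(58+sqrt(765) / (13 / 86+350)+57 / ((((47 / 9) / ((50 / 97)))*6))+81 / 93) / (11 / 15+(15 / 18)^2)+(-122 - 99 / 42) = -41935019773 / 508501742+46440*sqrt(85) / 7739041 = -82.41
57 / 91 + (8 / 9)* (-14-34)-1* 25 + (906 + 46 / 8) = 922423 / 1092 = 844.71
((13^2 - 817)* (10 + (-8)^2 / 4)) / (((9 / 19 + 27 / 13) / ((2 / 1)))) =-462384 / 35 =-13210.97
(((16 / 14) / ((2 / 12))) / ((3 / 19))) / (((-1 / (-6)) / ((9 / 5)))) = 16416 / 35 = 469.03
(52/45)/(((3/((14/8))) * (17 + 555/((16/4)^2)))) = 1456/111645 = 0.01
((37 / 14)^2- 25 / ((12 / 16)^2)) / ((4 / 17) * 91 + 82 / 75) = -28083575 / 16872072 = -1.66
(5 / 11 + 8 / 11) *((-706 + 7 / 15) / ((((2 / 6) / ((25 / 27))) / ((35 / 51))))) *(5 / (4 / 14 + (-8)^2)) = -33706855 / 272646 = -123.63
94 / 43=2.19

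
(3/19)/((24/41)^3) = 68921/87552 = 0.79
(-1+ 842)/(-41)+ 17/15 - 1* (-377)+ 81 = 269752/615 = 438.62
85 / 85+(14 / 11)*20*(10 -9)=291 / 11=26.45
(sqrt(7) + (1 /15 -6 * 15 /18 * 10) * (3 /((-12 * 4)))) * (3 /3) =sqrt(7) + 749 /240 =5.77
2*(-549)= -1098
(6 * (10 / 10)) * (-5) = -30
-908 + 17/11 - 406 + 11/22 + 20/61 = -1760203/1342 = -1311.63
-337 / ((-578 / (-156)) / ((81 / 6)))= -354861 / 289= -1227.89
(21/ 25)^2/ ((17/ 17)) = 441/ 625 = 0.71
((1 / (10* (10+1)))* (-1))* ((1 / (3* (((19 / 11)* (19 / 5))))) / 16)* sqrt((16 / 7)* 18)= -sqrt(14) / 20216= -0.00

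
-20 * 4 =-80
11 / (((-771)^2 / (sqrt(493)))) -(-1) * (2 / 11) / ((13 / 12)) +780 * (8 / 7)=11 * sqrt(493) / 594441 +892488 / 1001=891.60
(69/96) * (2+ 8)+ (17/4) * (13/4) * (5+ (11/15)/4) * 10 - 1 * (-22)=71533/96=745.14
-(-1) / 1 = 1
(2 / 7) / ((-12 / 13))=-13 / 42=-0.31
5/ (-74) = -5/ 74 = -0.07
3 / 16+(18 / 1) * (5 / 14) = 741 / 112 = 6.62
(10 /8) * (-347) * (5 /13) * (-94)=15681.73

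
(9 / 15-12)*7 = -399 / 5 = -79.80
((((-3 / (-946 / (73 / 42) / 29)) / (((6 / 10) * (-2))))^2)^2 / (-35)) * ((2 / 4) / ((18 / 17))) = -42681764622032125 / 10048060252926126047232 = -0.00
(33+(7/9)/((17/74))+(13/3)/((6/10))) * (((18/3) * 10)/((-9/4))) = -177920/153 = -1162.88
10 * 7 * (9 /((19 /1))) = 630 /19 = 33.16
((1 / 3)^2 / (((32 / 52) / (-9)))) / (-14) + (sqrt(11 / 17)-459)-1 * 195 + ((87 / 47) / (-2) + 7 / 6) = -10322327 / 15792 + sqrt(187) / 17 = -652.84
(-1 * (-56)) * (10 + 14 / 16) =609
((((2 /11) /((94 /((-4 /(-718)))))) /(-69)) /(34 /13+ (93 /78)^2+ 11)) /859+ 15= 1677358478595823 /111823898573145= 15.00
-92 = -92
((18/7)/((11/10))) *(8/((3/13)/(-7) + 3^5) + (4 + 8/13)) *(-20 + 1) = -152311296/737737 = -206.46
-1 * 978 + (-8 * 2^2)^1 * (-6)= -786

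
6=6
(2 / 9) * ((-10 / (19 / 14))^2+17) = 17158 / 1083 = 15.84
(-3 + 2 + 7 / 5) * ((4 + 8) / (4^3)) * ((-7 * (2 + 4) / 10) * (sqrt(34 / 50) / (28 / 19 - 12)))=1197 * sqrt(17) / 200000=0.02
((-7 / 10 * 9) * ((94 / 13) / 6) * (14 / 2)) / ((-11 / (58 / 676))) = 200361 / 483340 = 0.41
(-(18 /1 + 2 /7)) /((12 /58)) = -1856 /21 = -88.38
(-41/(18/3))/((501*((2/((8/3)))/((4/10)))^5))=-671744/1141340625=-0.00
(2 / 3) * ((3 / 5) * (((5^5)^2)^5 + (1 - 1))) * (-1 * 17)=-603961325396085157990455627441406250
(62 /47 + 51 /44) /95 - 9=-352603 /39292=-8.97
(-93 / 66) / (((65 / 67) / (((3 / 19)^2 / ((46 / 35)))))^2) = -552322071 / 1025272839448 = -0.00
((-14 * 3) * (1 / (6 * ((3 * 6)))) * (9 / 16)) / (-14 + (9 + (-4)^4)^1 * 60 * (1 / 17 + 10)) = -119 / 86997184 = -0.00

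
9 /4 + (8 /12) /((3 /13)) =185 /36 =5.14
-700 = -700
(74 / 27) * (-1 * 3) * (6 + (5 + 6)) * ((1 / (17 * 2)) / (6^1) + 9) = -67969 / 54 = -1258.69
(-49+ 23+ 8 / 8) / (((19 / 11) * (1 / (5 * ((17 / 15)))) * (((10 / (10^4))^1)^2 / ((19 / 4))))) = -1168750000 / 3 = -389583333.33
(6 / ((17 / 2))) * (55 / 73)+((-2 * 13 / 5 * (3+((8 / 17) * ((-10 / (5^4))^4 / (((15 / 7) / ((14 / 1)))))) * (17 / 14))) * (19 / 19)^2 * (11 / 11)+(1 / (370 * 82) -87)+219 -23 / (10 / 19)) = 10097613395128721777 / 137885522460937500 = 73.23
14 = 14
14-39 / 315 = 1457 / 105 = 13.88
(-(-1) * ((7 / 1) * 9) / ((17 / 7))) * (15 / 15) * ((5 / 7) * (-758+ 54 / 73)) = -14031.59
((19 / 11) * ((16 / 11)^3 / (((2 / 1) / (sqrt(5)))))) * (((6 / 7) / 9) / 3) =0.19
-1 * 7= -7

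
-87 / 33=-29 / 11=-2.64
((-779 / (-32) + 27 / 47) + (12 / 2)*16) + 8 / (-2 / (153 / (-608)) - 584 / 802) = 20322927659 / 166545440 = 122.03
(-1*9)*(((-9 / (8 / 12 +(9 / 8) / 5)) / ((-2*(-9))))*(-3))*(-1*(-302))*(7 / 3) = -1141560 / 107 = -10668.79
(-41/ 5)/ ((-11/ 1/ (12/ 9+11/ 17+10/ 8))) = 27019/ 11220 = 2.41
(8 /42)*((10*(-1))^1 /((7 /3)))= -40 /49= -0.82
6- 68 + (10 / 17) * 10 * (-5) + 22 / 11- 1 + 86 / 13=-18519 / 221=-83.80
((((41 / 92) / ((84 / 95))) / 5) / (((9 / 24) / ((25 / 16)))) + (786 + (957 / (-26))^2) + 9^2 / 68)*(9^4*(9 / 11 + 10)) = 208058567864787 / 1368224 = 152064696.91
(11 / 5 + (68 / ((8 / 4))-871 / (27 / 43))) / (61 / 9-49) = 91189 / 2850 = 32.00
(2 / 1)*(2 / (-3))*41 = -164 / 3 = -54.67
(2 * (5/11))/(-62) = -0.01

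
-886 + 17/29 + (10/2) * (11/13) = -332206/377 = -881.18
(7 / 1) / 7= 1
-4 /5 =-0.80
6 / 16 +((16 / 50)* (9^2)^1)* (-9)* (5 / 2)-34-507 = -44953 / 40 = -1123.82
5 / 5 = 1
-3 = -3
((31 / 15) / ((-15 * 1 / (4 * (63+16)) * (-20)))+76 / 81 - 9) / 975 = -59584 / 9871875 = -0.01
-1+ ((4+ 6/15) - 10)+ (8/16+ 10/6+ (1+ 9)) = 167/30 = 5.57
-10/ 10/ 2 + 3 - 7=-9/ 2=-4.50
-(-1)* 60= 60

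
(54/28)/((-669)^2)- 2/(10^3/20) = -696131/17405150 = -0.04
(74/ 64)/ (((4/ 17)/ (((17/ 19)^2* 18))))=1636029/ 23104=70.81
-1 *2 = -2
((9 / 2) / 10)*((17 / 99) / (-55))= -17 / 12100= -0.00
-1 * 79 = -79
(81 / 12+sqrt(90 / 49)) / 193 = 3 * sqrt(10) / 1351+27 / 772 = 0.04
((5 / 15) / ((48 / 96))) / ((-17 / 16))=-32 / 51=-0.63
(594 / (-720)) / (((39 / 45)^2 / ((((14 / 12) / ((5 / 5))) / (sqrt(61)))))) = -3465 *sqrt(61) / 164944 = -0.16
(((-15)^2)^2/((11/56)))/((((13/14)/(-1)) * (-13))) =39690000/1859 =21350.19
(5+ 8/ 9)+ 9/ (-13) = 608/ 117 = 5.20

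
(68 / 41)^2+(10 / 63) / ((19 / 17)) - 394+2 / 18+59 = -222676108 / 670719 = -332.00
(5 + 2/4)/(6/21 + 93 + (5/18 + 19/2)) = 693/12986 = 0.05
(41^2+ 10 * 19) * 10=18710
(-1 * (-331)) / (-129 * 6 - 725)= -0.22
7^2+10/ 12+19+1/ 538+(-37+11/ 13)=342860/ 10491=32.68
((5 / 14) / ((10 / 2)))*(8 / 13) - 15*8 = -10916 / 91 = -119.96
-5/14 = -0.36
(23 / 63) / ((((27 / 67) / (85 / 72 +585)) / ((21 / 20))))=13007581 / 23328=557.60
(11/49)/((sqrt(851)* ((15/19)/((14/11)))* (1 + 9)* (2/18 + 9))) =57* sqrt(851)/12211850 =0.00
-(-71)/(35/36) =2556/35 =73.03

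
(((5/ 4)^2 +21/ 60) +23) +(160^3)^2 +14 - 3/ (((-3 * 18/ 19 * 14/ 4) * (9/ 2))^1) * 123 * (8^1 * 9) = 28185722881062493/ 1680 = 16777216000632.44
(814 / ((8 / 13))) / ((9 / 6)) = 881.83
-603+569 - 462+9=-487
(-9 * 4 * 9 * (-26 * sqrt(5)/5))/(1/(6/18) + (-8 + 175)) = 4212 * sqrt(5)/425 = 22.16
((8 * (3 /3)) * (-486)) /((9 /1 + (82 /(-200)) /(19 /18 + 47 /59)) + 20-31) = 382384800 /218471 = 1750.28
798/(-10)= -399/5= -79.80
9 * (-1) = -9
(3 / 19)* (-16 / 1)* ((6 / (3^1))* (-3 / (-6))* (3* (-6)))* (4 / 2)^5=27648 / 19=1455.16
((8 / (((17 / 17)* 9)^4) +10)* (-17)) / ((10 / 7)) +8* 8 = -55.01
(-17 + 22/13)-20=-459/13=-35.31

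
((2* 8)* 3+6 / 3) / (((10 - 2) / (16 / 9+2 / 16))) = 11.89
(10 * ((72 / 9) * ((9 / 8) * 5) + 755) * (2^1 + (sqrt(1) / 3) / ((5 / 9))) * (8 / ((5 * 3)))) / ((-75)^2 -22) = 2560 / 1293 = 1.98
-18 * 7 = -126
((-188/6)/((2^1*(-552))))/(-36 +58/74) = -1739/2157768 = -0.00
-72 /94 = -36 /47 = -0.77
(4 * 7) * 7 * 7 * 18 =24696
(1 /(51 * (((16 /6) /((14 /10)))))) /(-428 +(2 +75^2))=7 /3535320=0.00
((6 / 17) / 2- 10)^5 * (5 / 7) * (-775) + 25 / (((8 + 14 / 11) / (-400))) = 1509962177096375 / 29816997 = 50640987.66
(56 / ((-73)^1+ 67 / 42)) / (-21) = 112 / 2999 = 0.04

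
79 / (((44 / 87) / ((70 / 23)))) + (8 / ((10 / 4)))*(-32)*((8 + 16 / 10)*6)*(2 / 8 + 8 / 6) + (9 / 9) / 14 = -392427187 / 44275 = -8863.40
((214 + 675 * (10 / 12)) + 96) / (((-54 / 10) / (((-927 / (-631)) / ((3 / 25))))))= -22466875 / 11358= -1978.07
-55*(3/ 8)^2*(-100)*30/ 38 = 185625/ 304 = 610.61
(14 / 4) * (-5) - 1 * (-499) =963 / 2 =481.50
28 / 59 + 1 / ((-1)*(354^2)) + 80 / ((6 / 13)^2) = 47122591 / 125316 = 376.03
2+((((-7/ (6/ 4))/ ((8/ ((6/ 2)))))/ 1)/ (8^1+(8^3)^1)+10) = 24953/ 2080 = 12.00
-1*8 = -8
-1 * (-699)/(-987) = -233/329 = -0.71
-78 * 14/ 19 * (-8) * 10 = 87360/ 19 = 4597.89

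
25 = 25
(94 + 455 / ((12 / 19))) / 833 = 9773 / 9996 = 0.98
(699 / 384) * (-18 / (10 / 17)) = -35649 / 640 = -55.70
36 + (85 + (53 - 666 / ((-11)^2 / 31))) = 408 / 121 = 3.37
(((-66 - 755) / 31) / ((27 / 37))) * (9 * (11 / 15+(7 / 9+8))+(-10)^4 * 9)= -13682651356 / 4185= -3269450.74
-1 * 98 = -98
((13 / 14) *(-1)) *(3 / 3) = -13 / 14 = -0.93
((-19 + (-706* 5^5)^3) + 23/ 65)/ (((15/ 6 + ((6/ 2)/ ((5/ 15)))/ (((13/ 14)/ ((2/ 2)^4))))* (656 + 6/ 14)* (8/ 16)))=-2683618480255378.06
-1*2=-2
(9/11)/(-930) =-3/3410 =-0.00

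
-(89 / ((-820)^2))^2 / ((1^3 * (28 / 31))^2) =-7612081 / 354463459840000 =-0.00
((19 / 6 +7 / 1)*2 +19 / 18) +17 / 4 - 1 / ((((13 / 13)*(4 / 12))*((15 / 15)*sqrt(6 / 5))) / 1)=923 / 36 - sqrt(30) / 2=22.90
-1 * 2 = -2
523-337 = 186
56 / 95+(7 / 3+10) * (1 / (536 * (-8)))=716869 / 1222080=0.59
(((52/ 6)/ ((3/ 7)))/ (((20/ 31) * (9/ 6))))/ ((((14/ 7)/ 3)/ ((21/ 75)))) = 19747/ 2250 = 8.78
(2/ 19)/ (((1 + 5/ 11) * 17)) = 11/ 2584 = 0.00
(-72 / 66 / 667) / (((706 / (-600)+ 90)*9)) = -400 / 195509039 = -0.00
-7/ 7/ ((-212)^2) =-1/ 44944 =-0.00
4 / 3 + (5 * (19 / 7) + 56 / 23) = 8375 / 483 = 17.34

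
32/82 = 16/41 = 0.39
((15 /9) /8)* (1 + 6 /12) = 0.31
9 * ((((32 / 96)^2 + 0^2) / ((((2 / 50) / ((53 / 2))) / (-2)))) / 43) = -1325 / 43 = -30.81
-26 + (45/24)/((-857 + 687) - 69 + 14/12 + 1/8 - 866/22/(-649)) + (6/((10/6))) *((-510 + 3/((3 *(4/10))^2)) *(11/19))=-1678188215335/1547268914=-1084.61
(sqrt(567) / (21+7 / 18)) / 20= 0.06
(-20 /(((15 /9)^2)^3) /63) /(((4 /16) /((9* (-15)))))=34992 /4375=8.00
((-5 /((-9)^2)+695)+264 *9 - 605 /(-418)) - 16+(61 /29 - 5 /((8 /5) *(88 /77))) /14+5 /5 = 122261141767 /39989376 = 3057.34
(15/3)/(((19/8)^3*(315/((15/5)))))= 512/144039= 0.00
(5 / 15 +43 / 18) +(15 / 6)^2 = 323 / 36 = 8.97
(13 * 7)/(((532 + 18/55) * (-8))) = -5005/234224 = -0.02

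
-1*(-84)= 84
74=74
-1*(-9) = 9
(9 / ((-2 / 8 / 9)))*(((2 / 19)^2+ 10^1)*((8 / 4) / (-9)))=260208 / 361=720.80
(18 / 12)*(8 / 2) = 6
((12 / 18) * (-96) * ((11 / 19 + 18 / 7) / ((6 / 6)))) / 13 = -26816 / 1729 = -15.51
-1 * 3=-3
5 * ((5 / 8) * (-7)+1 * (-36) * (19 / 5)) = -5647 / 8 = -705.88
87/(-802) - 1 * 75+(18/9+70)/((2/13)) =315099/802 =392.89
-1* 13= -13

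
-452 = -452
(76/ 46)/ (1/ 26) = 988/ 23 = 42.96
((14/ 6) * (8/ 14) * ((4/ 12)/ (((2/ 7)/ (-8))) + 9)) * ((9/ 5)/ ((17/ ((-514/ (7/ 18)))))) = 37008/ 595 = 62.20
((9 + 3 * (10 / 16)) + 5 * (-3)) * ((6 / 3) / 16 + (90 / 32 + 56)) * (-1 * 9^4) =204171759 / 128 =1595091.87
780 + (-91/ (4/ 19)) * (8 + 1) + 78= -12129/ 4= -3032.25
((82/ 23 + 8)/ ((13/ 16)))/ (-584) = -532/ 21827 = -0.02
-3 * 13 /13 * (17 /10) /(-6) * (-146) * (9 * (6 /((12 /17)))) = -189873 /20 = -9493.65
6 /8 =0.75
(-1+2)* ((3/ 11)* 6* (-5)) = -90/ 11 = -8.18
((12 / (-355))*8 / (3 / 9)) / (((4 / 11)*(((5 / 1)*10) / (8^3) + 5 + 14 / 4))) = -0.26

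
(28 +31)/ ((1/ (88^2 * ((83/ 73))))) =37922368/ 73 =519484.49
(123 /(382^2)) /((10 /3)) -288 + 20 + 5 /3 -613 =-879.33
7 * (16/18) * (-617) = -34552/9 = -3839.11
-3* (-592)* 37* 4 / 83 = 262848 / 83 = 3166.84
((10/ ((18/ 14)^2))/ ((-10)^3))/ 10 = -49/ 81000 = -0.00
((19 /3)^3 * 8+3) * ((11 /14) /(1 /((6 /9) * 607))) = 647127.30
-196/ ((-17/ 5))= 57.65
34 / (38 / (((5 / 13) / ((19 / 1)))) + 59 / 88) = 14960 / 826263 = 0.02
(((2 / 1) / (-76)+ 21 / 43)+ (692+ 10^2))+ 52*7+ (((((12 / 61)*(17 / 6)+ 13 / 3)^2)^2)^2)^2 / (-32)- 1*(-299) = -138481077096829289783544465940349819071001060181025 / 41360851452114528911185589064149399352864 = -3348119592.20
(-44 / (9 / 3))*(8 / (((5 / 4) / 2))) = -2816 / 15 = -187.73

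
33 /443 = 0.07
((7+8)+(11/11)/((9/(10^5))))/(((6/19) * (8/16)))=1902565/27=70465.37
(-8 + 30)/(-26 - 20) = -11/23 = -0.48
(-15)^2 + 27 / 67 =15102 / 67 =225.40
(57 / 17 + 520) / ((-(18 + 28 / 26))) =-3731 / 136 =-27.43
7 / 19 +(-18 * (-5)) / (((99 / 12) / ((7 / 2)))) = 8057 / 209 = 38.55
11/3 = 3.67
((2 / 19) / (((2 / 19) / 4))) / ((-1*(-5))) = 4 / 5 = 0.80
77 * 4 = 308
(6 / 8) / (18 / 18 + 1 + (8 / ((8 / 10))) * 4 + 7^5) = 3 / 67396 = 0.00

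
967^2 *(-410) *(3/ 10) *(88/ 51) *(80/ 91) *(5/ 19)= -1349520444800/ 29393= -45912987.61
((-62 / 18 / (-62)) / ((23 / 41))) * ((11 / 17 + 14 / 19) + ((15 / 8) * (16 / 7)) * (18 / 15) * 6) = 996259 / 312018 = 3.19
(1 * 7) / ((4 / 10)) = 17.50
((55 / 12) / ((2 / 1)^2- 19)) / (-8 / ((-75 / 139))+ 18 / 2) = -0.01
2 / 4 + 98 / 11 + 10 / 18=1973 / 198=9.96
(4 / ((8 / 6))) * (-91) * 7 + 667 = -1244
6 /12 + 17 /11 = 45 /22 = 2.05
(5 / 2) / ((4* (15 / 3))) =1 / 8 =0.12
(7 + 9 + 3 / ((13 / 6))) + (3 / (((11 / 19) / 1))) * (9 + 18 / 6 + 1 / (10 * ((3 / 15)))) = 23497 / 286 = 82.16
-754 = -754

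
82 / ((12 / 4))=82 / 3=27.33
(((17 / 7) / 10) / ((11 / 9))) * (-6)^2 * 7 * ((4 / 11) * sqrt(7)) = 11016 * sqrt(7) / 605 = 48.17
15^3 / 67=3375 / 67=50.37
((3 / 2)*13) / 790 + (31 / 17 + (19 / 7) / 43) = 15452883 / 8084860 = 1.91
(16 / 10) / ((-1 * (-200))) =1 / 125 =0.01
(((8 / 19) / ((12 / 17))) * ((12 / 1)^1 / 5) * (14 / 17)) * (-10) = -224 / 19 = -11.79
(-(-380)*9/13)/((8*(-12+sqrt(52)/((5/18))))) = 7125/9568+4275*sqrt(13)/9568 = 2.36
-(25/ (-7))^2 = -625/ 49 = -12.76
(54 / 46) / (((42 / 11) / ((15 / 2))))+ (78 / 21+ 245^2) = 38659977 / 644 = 60031.02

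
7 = 7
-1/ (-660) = 1/ 660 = 0.00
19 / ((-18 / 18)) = -19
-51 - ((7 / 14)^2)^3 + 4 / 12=-9731 / 192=-50.68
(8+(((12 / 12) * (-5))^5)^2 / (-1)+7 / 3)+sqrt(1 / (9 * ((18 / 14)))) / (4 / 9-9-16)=-29296844 / 3-sqrt(7) / 221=-9765614.68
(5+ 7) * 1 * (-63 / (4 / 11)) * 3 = -6237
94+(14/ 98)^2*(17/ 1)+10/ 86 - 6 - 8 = 169536/ 2107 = 80.46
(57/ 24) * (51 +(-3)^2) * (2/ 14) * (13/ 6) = 1235/ 28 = 44.11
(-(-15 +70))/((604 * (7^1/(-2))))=55/2114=0.03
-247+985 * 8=7633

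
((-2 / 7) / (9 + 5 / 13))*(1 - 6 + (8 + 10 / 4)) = -143 / 854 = -0.17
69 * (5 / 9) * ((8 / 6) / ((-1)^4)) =460 / 9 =51.11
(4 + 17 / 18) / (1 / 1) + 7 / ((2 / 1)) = 76 / 9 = 8.44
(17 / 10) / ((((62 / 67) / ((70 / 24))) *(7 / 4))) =1139 / 372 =3.06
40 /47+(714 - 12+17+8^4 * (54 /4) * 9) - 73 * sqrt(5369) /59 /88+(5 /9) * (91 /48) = 10119207097 /20304 - 73 * sqrt(5369) /5192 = 498383.87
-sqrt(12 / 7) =-2 * sqrt(21) / 7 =-1.31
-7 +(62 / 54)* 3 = -32 / 9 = -3.56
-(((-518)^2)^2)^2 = -5183678737521468088576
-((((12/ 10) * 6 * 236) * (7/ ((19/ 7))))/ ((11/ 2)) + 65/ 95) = -833323/ 1045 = -797.44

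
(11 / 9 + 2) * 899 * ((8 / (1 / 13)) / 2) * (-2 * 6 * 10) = -54227680 / 3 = -18075893.33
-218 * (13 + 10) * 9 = -45126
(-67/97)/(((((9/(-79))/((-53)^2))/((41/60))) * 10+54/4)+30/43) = -52424698462/1077536350587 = -0.05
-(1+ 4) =-5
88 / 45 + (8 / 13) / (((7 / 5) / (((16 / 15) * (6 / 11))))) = 99608 / 45045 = 2.21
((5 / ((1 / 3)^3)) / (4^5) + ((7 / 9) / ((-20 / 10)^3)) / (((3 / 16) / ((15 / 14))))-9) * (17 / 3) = -1476433 / 27648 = -53.40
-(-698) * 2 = 1396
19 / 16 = 1.19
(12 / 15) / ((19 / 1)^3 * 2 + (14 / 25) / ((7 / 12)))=10 / 171487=0.00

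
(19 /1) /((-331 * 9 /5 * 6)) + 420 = 7506985 /17874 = 419.99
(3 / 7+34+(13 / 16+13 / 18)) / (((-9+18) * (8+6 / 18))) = 36251 / 75600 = 0.48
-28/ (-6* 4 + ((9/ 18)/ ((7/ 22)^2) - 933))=1372/ 46651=0.03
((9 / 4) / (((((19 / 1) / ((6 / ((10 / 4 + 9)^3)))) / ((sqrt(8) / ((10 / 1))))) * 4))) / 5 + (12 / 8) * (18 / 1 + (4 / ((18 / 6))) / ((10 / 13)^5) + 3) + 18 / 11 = 27 * sqrt(2) / 5779325 + 22309223 / 550000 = 40.56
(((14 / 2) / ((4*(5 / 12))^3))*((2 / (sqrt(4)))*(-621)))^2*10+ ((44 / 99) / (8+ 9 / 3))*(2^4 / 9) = 8816308.65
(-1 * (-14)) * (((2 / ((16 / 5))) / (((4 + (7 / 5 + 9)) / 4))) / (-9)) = -175 / 648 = -0.27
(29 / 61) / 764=29 / 46604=0.00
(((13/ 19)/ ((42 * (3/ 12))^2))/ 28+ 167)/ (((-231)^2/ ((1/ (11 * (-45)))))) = -9795064/ 1549242452835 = -0.00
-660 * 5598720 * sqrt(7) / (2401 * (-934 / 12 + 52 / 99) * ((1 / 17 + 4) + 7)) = 3109473100800 * sqrt(7) / 1727349029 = 4762.73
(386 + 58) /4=111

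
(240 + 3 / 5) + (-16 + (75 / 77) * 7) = 12728 / 55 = 231.42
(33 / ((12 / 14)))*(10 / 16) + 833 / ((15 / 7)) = 99071 / 240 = 412.80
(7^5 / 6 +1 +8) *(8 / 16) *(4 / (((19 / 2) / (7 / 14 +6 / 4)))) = 67444 / 57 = 1183.23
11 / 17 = 0.65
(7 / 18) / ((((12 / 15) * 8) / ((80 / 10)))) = 35 / 72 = 0.49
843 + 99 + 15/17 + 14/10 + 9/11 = 883669/935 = 945.10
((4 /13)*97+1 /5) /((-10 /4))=-3906 /325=-12.02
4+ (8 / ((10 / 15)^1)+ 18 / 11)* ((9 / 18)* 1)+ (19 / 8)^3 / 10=684729 / 56320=12.16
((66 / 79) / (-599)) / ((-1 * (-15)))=-22 / 236605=-0.00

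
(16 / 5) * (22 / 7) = 352 / 35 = 10.06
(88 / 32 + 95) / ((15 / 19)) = 7429 / 60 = 123.82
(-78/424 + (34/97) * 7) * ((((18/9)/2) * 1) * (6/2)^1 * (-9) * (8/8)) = -61.28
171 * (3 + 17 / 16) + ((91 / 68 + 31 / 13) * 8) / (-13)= 31828083 / 45968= 692.40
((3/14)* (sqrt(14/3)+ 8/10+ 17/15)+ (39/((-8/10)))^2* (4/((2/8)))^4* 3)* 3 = 3* sqrt(42)/14+ 98122752087/70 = 1401753602.63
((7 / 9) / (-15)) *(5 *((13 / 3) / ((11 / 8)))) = -728 / 891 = -0.82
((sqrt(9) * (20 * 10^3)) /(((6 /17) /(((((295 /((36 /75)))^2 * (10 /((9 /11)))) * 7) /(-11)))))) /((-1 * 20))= 4045302734375 /162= 24971004533.18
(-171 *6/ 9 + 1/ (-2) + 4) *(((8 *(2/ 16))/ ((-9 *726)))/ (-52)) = -17/ 52272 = -0.00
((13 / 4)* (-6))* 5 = -195 / 2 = -97.50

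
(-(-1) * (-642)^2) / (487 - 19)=11449 / 13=880.69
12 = 12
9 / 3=3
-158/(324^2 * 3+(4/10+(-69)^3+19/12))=9480/814741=0.01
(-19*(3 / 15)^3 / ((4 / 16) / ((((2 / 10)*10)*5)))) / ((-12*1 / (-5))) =-38 / 15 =-2.53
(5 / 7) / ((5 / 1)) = 1 / 7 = 0.14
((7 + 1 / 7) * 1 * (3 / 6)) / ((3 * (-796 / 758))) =-9475 / 8358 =-1.13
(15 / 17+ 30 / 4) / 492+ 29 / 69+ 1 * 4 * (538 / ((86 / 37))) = 15324663265 / 16543992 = 926.30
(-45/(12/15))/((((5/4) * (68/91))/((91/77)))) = -53235/748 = -71.17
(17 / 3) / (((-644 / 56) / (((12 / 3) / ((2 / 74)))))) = -5032 / 69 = -72.93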